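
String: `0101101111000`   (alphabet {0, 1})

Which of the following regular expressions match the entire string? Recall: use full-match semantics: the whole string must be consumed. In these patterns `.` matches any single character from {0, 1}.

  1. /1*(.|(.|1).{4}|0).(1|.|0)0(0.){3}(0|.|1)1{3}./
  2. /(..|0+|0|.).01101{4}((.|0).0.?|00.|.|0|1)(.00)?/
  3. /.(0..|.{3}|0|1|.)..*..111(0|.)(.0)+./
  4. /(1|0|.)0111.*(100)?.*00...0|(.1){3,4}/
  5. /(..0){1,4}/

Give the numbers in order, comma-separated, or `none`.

1 → no match
2 → match
3 → match
4 → no match
5 → no match

2, 3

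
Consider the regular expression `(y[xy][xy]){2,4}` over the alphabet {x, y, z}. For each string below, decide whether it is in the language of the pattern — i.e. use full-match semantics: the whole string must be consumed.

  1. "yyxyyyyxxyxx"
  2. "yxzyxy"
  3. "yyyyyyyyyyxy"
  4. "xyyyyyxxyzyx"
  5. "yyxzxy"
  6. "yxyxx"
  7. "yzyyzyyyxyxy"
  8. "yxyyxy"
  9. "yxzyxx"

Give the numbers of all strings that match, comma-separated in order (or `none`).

1 → match
2 → no match
3 → match
4 → no match — must start with "y"
5 → no match
6 → no match
7 → no match
8 → match
9 → no match

1, 3, 8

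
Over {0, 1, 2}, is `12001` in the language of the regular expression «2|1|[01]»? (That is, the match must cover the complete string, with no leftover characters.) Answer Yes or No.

No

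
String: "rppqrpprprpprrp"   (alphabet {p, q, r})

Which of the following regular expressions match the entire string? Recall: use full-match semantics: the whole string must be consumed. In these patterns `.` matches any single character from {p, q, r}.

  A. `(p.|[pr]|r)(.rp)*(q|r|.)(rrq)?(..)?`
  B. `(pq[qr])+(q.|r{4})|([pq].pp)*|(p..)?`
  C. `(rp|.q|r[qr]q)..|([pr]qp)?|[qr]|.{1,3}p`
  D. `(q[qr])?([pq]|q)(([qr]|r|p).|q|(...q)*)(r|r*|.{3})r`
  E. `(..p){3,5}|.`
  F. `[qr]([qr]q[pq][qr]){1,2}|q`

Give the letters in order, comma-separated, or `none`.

A → no match
B → no match
C → no match
D → no match — must end with "r"
E → match
F → no match

E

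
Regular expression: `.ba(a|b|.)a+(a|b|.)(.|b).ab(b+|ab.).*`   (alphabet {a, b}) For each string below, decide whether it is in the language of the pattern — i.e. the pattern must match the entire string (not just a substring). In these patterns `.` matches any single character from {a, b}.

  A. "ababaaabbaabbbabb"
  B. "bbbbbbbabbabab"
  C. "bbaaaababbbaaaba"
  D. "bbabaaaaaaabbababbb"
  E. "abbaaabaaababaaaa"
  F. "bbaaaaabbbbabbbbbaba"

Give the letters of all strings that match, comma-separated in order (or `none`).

A → match
B → no match
C → no match
D → match
E → no match
F → no match

A, D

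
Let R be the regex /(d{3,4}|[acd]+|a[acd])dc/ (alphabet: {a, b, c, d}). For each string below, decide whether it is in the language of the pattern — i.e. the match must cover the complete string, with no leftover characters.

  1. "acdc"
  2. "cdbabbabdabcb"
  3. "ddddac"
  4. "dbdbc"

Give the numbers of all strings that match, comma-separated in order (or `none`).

1 → match
2 → no match — must end with "dc"
3 → no match — must end with "dc"
4 → no match — must end with "dc"

1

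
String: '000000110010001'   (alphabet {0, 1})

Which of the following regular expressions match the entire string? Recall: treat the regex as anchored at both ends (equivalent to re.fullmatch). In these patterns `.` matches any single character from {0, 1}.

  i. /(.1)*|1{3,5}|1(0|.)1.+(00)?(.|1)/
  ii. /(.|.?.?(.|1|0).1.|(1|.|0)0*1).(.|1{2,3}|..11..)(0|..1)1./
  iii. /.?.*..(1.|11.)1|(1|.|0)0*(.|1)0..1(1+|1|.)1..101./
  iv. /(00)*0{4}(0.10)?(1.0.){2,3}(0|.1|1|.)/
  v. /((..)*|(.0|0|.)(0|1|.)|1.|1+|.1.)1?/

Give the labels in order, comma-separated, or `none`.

i → no match
ii → no match
iii → no match
iv → match
v → match

iv, v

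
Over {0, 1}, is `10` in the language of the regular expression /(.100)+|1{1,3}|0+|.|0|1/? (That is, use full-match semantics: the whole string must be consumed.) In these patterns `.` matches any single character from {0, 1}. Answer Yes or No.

No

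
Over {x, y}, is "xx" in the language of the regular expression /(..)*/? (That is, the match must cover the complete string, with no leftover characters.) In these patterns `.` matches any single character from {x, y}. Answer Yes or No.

Yes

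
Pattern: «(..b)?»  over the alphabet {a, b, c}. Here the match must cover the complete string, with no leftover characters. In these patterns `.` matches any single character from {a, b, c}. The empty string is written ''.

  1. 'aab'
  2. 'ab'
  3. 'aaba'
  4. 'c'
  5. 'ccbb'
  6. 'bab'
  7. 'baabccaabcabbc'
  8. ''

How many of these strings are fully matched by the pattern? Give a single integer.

1. 'aab' → match
2. 'ab' → no match
3. 'aaba' → no match
4. 'c' → no match
5. 'ccbb' → no match
6. 'bab' → match
7 → no match
8. '' → match
Total matched: 3

3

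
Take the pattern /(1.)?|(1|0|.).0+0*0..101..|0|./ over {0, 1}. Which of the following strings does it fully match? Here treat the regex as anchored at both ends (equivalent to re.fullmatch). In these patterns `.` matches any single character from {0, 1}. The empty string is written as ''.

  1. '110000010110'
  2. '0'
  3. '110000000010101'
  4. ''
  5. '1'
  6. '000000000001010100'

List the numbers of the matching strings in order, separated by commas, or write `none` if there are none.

1 → match
2 → match
3 → match
4 → match
5 → match
6 → match

1, 2, 3, 4, 5, 6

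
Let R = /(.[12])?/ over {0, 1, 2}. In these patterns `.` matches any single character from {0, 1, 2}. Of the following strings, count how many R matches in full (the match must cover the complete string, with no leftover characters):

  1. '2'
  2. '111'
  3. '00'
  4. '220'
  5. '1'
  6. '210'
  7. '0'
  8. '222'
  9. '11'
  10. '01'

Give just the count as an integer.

2

1 → no match
2 → no match
3 → no match
4 → no match
5 → no match
6 → no match
7 → no match
8 → no match
9 → match
10 → match
Total matched: 2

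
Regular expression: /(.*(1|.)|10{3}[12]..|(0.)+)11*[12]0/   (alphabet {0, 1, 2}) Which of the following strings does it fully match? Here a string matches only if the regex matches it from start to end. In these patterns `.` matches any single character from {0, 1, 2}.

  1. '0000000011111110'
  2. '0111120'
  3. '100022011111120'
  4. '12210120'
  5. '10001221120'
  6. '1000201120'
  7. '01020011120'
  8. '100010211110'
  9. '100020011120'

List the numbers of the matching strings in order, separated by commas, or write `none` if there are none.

1, 2, 3, 4, 5, 6, 7, 8, 9

1 → match
2 → match
3 → match
4 → match
5 → match
6 → match
7 → match
8 → match
9 → match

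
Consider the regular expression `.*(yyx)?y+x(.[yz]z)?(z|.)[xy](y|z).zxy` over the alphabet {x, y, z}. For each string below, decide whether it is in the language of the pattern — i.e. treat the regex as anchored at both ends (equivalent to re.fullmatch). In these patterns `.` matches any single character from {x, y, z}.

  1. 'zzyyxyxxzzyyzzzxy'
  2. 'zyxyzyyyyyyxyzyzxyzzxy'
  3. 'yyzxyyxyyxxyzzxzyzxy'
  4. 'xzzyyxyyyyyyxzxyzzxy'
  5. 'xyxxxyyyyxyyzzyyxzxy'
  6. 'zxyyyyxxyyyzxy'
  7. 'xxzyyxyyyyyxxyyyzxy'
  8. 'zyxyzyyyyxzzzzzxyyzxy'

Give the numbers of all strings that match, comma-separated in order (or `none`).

1, 3, 4, 5, 6, 7

1 → match
2 → no match
3 → match
4 → match
5 → match
6 → match
7 → match
8 → no match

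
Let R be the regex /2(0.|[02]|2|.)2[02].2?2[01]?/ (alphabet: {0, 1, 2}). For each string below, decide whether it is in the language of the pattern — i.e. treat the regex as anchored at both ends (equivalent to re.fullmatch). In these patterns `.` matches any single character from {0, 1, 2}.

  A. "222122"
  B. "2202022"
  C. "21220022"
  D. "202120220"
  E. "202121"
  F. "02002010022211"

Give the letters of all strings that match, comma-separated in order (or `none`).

none

A → no match
B → no match
C → no match
D → no match
E → no match
F → no match — must start with "2"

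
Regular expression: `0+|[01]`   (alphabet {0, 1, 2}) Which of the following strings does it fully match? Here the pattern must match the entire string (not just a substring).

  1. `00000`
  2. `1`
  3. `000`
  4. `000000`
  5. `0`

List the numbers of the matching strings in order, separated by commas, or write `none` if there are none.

1, 2, 3, 4, 5

1. `00000` → match
2. `1` → match
3. `000` → match
4. `000000` → match
5. `0` → match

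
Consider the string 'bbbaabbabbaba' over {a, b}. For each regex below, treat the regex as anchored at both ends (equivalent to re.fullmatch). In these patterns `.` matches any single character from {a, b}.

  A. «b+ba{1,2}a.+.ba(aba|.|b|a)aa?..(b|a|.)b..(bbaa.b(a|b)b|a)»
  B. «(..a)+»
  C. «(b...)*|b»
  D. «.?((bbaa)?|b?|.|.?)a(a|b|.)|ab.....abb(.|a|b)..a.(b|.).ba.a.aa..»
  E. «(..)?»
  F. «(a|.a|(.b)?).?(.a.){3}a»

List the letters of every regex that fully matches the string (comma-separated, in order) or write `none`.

A → no match
B → no match
C → no match
D → no match
E → no match
F → match

F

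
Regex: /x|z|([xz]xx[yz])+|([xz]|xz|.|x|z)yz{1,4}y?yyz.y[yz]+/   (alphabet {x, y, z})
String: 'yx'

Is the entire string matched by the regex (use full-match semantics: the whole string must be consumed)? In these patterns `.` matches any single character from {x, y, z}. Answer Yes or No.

No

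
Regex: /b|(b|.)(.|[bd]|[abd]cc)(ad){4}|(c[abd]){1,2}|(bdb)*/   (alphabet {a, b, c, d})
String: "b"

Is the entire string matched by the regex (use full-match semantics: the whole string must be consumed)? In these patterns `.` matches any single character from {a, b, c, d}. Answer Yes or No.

Yes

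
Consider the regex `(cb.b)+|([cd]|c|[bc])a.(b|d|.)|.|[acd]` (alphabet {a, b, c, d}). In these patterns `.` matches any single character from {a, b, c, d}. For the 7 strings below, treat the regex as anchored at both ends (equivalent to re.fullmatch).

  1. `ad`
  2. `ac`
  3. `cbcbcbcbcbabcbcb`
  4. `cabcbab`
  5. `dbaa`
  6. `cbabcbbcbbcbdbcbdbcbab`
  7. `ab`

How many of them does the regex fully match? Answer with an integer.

1 → no match
2 → no match
3 → match
4 → no match
5 → no match
6 → no match
7 → no match
Total matched: 1

1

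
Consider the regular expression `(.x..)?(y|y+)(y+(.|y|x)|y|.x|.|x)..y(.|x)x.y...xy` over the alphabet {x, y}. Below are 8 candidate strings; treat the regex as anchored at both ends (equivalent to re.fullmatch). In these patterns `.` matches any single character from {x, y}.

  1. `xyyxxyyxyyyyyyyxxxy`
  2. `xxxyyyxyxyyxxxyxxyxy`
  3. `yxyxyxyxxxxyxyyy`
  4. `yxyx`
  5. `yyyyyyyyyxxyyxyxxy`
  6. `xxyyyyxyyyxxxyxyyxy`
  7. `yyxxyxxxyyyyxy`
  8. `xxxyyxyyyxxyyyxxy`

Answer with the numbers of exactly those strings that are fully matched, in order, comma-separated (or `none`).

5, 6, 7

1 → no match
2 → no match
3 → no match — must end with `xy`
4. `yxyx` → no match — must end with `xy`
5 → match
6 → match
7 → match
8 → no match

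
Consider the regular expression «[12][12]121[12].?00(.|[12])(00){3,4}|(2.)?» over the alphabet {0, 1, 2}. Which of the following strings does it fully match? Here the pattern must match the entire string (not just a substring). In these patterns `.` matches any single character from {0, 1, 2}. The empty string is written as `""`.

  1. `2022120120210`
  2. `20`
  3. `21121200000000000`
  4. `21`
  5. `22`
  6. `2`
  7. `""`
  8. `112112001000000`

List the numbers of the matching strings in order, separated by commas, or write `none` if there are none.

2, 3, 4, 5, 7

1 → no match
2 → match
3 → match
4 → match
5 → match
6 → no match
7 → match
8 → no match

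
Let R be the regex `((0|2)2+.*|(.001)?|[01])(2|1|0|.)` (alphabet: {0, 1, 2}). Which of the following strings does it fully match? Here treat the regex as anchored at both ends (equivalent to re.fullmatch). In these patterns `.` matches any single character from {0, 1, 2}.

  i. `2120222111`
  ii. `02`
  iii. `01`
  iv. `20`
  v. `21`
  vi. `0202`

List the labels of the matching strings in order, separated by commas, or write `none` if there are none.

i → no match
ii → match
iii → match
iv → no match
v → no match
vi → match

ii, iii, vi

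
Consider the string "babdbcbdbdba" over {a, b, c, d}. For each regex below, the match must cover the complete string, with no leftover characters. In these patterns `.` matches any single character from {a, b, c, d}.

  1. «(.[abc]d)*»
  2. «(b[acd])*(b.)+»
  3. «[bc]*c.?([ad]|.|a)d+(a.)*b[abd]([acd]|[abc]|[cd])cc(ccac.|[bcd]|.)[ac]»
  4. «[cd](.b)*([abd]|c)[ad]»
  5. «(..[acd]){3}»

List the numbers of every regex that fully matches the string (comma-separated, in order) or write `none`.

2

1 → no match
2 → match
3 → no match
4 → no match
5 → no match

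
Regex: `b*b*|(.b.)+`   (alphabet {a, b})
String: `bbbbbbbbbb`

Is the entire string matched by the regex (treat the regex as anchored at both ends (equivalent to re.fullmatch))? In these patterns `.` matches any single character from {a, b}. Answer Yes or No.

Yes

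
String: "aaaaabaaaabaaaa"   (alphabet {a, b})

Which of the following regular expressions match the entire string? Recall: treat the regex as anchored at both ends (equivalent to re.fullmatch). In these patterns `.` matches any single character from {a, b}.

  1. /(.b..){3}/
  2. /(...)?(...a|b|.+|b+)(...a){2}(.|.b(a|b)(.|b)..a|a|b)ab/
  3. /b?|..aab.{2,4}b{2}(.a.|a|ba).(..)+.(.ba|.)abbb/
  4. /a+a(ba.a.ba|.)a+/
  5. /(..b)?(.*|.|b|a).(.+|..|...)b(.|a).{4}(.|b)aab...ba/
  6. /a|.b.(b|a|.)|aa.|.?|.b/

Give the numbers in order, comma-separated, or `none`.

1 → no match
2 → no match — must end with "ab"
3 → no match
4 → match
5 → no match — must end with "ba"
6 → no match

4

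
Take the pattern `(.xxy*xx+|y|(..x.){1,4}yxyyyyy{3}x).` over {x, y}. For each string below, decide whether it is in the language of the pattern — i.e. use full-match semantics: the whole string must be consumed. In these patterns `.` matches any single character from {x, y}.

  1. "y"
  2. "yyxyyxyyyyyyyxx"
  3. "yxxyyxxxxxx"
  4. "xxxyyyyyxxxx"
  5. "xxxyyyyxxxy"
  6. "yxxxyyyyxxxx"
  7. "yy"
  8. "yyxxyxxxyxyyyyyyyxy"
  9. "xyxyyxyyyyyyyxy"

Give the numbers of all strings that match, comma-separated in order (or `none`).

1 → no match
2 → match
3 → match
4 → match
5 → match
6 → no match
7 → match
8 → match
9 → match

2, 3, 4, 5, 7, 8, 9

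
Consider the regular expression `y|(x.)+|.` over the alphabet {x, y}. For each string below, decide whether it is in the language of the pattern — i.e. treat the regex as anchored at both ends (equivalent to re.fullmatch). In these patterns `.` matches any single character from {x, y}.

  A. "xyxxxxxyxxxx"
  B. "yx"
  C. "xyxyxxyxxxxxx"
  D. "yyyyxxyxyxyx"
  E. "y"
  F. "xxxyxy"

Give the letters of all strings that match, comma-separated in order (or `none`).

A. "xyxxxxxyxxxx" → match
B. "yx" → no match
C → no match
D. "yyyyxxyxyxyx" → no match
E. "y" → match
F. "xxxyxy" → match

A, E, F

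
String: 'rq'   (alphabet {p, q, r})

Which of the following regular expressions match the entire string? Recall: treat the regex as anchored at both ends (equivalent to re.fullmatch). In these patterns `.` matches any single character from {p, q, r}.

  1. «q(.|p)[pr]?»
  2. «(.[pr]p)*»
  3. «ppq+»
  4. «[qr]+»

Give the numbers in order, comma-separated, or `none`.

1 → no match — must start with 'q'
2 → no match
3 → no match — must start with 'ppq'
4 → match

4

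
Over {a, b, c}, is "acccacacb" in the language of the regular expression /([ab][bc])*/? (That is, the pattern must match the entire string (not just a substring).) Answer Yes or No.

No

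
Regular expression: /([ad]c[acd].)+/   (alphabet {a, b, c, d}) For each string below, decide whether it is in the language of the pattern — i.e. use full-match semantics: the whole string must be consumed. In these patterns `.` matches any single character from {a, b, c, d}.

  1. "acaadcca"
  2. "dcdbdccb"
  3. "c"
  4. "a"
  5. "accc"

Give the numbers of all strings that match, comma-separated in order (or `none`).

1 → match
2 → match
3 → no match
4 → no match
5 → match

1, 2, 5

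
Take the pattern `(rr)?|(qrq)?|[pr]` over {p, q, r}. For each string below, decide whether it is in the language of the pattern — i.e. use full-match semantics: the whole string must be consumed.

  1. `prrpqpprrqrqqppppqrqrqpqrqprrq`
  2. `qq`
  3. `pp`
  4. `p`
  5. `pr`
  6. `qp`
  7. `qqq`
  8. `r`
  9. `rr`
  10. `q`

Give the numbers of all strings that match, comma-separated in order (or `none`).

4, 8, 9

1 → no match
2 → no match
3 → no match
4 → match
5 → no match
6 → no match
7 → no match
8 → match
9 → match
10 → no match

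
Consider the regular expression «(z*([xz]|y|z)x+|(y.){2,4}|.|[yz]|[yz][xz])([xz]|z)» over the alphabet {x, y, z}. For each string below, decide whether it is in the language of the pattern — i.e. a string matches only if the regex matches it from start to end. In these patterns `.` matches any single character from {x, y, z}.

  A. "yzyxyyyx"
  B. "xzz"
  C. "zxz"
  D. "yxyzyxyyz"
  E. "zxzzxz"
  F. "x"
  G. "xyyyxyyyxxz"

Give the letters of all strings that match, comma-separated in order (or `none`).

A → no match
B → no match
C → match
D → match
E → no match
F → no match
G → no match

C, D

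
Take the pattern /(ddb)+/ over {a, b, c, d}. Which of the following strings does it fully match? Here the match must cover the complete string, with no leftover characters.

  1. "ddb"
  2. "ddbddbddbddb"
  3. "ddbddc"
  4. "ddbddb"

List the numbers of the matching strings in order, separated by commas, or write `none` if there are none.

1, 2, 4

1 → match
2 → match
3 → no match — must end with "ddb"
4 → match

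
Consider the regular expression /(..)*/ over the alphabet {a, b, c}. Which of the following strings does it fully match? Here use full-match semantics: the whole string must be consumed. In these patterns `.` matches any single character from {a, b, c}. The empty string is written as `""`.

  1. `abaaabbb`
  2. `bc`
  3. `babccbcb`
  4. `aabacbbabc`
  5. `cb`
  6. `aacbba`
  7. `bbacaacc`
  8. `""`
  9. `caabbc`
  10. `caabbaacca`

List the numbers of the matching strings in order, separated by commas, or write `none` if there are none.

1, 2, 3, 4, 5, 6, 7, 8, 9, 10

1 → match
2 → match
3 → match
4 → match
5 → match
6 → match
7 → match
8 → match
9 → match
10 → match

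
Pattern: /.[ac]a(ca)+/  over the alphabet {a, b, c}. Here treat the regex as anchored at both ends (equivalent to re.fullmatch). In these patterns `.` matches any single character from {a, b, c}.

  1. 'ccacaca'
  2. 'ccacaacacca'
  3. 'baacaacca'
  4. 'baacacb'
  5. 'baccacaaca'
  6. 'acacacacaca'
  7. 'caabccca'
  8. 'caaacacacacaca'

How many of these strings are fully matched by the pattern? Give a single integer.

2

1 → match
2 → no match
3 → no match
4 → no match — must end with 'ca'
5 → no match
6 → match
7 → no match
8 → no match
Total matched: 2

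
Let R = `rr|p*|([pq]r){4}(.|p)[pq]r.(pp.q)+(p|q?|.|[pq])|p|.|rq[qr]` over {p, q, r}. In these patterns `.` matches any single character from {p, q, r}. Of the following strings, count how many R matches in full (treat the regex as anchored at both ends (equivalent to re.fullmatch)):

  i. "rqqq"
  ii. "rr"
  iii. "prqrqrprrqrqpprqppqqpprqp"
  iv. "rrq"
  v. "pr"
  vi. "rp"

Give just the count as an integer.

2

i → no match
ii → match
iii → match
iv → no match
v → no match
vi → no match
Total matched: 2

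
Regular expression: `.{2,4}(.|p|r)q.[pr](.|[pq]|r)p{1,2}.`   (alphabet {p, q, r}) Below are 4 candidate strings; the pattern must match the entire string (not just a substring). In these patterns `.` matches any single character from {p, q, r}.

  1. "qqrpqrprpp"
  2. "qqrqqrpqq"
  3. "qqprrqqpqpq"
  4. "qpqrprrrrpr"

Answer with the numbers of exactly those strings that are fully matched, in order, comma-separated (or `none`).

1 → match
2 → no match
3 → match
4 → no match

1, 3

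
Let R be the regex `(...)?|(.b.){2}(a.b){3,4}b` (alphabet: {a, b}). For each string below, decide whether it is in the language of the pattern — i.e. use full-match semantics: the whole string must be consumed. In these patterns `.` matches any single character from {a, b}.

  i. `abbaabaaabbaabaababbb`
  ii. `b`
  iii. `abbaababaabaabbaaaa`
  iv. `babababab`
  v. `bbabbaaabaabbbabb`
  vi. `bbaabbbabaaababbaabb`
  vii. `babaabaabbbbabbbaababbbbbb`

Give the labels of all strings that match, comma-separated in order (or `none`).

none

i → no match
ii → no match
iii → no match
iv → no match
v → no match
vi → no match
vii → no match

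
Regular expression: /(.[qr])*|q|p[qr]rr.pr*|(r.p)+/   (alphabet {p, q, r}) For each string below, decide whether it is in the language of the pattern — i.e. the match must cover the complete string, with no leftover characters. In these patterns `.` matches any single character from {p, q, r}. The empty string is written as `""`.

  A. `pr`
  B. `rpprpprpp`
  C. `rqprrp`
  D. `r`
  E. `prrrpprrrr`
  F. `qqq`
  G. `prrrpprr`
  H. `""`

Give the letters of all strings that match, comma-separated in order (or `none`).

A → match
B → match
C → match
D → no match
E → match
F → no match
G → match
H → match

A, B, C, E, G, H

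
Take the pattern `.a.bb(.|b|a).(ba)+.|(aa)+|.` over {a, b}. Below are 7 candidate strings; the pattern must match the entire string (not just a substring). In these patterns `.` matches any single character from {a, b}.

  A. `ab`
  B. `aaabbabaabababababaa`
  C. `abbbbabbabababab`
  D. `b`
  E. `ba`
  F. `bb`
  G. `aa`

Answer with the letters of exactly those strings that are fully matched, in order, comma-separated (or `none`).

D, G

A. `ab` → no match
B → no match
C → no match
D. `b` → match
E. `ba` → no match
F. `bb` → no match
G. `aa` → match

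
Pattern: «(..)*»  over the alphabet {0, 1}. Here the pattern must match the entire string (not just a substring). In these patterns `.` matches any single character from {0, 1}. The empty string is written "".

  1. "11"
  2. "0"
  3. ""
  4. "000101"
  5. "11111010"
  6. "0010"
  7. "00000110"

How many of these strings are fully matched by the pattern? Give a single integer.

1 → match
2 → no match
3 → match
4 → match
5 → match
6 → match
7 → match
Total matched: 6

6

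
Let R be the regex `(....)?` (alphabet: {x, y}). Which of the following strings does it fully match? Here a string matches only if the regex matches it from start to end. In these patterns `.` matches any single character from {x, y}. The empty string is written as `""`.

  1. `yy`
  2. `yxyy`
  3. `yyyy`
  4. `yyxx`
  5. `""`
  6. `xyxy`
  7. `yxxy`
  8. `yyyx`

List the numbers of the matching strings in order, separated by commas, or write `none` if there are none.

2, 3, 4, 5, 6, 7, 8

1. `yy` → no match
2. `yxyy` → match
3. `yyyy` → match
4. `yyxx` → match
5. `""` → match
6. `xyxy` → match
7. `yxxy` → match
8. `yyyx` → match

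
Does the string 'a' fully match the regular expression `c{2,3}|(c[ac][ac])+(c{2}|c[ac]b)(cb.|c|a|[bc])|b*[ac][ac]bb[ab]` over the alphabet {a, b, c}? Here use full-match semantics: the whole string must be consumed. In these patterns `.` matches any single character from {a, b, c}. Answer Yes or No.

No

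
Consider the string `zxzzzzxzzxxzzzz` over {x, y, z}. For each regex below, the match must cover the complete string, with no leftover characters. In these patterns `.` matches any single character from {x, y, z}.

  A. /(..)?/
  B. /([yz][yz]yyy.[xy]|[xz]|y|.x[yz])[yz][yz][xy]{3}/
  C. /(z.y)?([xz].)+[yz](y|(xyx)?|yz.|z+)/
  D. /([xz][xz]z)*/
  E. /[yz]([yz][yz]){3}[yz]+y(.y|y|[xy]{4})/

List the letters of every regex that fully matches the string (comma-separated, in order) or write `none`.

C, D

A → no match
B → no match
C → match
D → match
E → no match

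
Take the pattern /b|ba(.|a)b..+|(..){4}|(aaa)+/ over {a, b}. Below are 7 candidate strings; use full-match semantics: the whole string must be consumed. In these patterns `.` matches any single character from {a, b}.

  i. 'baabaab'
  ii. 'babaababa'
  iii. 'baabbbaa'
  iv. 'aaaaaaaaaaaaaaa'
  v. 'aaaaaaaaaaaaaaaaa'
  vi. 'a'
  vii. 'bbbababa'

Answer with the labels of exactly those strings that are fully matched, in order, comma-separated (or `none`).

i, iii, iv, vii

i → match
ii → no match
iii → match
iv → match
v → no match
vi → no match
vii → match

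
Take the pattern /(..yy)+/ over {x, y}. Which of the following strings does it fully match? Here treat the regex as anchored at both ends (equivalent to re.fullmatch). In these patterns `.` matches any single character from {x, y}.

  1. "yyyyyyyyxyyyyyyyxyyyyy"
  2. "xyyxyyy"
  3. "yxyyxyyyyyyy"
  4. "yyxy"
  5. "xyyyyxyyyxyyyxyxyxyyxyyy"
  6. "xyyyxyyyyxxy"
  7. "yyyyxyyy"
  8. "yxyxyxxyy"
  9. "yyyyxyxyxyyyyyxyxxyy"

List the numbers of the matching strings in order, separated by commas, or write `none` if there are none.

1 → no match
2 → no match
3 → match
4 → no match — must end with "yy"
5 → no match
6 → no match — must end with "yy"
7 → match
8 → no match
9 → no match

3, 7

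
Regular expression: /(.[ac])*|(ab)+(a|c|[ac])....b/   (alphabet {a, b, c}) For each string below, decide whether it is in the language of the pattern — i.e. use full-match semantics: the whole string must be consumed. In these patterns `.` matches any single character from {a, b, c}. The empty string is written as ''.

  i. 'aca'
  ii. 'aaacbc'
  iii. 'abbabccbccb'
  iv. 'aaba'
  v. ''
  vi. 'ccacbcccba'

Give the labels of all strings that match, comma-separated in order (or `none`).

i → no match
ii → match
iii → no match
iv → match
v → match
vi → match

ii, iv, v, vi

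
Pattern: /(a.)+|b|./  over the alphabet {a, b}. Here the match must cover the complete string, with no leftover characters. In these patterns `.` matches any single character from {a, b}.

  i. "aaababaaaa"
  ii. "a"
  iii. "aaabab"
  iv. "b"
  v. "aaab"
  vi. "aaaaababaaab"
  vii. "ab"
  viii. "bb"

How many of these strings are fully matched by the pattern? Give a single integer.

i → match
ii → match
iii → match
iv → match
v → match
vi → match
vii → match
viii → no match
Total matched: 7

7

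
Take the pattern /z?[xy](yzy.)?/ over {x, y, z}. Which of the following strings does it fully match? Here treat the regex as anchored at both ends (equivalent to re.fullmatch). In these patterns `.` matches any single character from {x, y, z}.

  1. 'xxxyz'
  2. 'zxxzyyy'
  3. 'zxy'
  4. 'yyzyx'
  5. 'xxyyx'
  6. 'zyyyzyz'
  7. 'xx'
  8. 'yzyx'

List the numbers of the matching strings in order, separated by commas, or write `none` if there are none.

1 → no match
2 → no match
3 → no match
4 → match
5 → no match
6 → no match
7 → no match
8 → no match

4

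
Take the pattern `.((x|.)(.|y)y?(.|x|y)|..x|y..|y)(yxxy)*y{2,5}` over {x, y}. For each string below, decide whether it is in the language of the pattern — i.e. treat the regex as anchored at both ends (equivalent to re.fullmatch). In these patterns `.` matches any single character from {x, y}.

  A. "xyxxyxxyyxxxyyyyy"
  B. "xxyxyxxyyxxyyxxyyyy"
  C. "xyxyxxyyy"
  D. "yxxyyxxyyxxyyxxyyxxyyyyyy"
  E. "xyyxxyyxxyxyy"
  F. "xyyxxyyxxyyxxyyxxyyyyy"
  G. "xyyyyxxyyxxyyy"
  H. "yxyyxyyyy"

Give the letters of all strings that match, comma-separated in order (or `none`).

A → no match
B → match
C → no match
D → match
E → no match
F → match
G → match
H → match

B, D, F, G, H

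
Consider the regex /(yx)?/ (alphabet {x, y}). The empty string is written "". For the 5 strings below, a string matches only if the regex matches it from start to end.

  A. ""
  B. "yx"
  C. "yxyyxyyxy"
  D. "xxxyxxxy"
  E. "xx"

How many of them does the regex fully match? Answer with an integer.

A → match
B → match
C → no match
D → no match
E → no match
Total matched: 2

2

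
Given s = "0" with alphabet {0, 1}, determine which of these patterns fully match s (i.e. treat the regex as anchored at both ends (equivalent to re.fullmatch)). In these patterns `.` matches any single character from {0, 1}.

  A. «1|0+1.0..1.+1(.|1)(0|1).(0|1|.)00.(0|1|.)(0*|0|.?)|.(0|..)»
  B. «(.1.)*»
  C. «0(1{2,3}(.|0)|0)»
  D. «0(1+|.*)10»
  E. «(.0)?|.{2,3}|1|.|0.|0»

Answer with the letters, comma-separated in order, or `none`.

A → no match
B → no match
C → no match
D → no match — must end with "10"
E → match

E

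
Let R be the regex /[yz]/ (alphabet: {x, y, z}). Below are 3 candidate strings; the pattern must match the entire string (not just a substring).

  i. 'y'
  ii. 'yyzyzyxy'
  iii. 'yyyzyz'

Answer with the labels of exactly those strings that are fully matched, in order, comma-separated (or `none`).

i → match
ii → no match
iii → no match

i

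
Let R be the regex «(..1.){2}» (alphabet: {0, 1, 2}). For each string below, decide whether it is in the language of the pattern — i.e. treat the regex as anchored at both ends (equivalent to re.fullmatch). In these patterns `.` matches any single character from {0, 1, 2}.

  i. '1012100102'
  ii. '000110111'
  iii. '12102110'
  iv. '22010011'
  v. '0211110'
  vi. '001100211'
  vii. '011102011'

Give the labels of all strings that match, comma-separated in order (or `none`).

i → no match
ii → no match
iii → match
iv → no match
v → no match
vi → no match
vii → no match

iii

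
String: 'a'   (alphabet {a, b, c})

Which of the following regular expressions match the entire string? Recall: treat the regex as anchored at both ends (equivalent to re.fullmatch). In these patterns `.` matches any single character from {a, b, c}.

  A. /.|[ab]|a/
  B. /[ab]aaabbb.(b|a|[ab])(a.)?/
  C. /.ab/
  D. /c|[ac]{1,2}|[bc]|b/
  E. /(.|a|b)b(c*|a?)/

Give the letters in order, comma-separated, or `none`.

A, D

A → match
B → no match
C → no match — must end with 'ab'
D → match
E → no match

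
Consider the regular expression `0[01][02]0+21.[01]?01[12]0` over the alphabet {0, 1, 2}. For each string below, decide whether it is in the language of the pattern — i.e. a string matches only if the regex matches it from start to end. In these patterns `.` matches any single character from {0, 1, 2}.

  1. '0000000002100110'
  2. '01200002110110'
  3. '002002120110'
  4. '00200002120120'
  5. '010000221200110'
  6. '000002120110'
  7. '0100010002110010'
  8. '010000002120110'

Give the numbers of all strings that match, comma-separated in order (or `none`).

1 → match
2 → match
3 → match
4 → match
5 → no match
6 → match
7 → no match
8 → match

1, 2, 3, 4, 6, 8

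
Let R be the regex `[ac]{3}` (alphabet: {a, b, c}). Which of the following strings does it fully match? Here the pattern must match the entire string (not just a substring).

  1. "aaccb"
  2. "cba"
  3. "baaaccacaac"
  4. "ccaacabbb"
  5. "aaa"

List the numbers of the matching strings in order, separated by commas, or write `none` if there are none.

5

1 → no match
2 → no match
3 → no match
4 → no match
5 → match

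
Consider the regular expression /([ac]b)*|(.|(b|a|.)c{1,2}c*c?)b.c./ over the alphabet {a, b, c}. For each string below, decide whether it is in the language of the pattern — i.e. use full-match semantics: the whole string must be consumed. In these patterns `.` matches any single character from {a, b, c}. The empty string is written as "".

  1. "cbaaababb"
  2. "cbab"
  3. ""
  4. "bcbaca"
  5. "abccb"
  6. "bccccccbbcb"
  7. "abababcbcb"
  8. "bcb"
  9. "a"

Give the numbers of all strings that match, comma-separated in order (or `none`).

2, 3, 4, 5, 6, 7

1 → no match
2 → match
3 → match
4 → match
5 → match
6 → match
7 → match
8 → no match
9 → no match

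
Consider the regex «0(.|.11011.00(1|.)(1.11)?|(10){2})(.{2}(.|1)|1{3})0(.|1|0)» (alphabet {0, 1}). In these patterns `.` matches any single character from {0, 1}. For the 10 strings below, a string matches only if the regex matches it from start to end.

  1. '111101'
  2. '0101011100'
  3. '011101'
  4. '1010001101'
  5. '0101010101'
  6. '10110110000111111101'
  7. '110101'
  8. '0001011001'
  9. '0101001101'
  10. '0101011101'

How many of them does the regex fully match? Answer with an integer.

1 → no match — must start with '0'
2 → match
3 → no match
4 → no match — must start with '0'
5 → match
6 → no match — must start with '0'
7 → no match — must start with '0'
8 → no match
9 → match
10 → match
Total matched: 4

4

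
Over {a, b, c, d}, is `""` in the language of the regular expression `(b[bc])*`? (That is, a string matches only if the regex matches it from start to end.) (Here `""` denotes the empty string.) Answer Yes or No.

Yes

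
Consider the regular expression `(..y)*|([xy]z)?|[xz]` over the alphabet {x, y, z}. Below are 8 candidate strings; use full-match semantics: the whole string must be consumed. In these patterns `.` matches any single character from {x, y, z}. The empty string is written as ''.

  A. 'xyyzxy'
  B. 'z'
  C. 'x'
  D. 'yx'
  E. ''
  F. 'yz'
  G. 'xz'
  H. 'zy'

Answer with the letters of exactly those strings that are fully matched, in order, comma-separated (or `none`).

A → match
B → match
C → match
D → no match
E → match
F → match
G → match
H → no match

A, B, C, E, F, G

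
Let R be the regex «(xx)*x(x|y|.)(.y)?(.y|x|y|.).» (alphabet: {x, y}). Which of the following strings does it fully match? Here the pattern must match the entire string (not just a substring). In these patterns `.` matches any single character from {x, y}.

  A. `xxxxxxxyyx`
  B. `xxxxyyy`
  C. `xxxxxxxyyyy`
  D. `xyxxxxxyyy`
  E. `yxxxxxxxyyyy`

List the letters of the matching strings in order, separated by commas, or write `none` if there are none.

A, B, C

A. `xxxxxxxyyx` → match
B. `xxxxyyy` → match
C. `xxxxxxxyyyy` → match
D. `xyxxxxxyyy` → no match
E. `yxxxxxxxyyyy` → no match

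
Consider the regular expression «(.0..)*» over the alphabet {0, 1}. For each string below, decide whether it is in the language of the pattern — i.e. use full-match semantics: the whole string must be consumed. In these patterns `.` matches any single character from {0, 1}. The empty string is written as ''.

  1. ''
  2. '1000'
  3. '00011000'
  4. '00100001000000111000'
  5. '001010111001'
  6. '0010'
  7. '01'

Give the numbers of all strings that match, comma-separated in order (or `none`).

1 → match
2 → match
3 → match
4 → match
5 → match
6 → match
7 → no match

1, 2, 3, 4, 5, 6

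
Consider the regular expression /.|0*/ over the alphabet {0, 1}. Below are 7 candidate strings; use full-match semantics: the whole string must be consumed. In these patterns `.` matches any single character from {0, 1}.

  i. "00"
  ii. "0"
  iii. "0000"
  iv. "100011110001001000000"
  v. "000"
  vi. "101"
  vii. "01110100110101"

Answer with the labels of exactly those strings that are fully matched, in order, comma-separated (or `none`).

i → match
ii → match
iii → match
iv → no match
v → match
vi → no match
vii → no match

i, ii, iii, v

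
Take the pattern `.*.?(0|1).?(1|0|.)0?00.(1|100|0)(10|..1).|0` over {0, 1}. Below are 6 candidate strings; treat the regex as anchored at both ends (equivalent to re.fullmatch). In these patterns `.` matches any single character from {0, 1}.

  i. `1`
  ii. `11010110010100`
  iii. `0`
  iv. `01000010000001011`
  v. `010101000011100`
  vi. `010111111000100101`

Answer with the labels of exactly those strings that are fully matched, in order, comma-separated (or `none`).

i. `1` → no match
ii → match
iii. `0` → match
iv → match
v → match
vi → match

ii, iii, iv, v, vi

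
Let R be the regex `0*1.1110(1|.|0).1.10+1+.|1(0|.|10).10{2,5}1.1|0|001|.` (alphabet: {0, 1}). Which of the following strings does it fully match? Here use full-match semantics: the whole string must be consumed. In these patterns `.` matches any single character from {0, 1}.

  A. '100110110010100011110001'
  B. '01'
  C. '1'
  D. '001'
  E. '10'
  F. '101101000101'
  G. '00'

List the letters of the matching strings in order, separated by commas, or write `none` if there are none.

C, D

A → no match
B → no match
C → match
D → match
E → no match
F → no match
G → no match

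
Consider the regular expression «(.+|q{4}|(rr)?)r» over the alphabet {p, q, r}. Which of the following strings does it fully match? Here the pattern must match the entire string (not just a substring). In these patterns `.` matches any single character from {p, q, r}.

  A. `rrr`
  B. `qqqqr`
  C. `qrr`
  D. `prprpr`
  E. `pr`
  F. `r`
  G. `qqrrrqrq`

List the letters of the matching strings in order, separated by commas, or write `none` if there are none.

A → match
B → match
C → match
D → match
E → match
F → match
G → no match — must end with `r`

A, B, C, D, E, F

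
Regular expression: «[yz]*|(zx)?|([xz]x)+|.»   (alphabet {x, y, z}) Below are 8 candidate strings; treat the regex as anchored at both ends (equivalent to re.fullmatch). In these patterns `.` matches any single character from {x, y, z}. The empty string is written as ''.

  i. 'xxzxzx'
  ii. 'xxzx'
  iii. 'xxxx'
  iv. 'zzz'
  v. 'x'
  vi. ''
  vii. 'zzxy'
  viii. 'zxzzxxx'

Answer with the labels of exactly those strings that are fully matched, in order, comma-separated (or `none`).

i, ii, iii, iv, v, vi

i. 'xxzxzx' → match
ii. 'xxzx' → match
iii. 'xxxx' → match
iv. 'zzz' → match
v. 'x' → match
vi. '' → match
vii. 'zzxy' → no match
viii. 'zxzzxxx' → no match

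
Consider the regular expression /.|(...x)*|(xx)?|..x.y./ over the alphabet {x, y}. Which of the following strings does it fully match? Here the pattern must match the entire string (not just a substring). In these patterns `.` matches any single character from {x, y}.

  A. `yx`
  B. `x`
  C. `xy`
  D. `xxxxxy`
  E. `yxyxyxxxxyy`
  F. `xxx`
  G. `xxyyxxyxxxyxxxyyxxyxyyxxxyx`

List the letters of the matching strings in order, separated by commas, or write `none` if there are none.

B

A → no match
B → match
C → no match
D → no match
E → no match
F → no match
G → no match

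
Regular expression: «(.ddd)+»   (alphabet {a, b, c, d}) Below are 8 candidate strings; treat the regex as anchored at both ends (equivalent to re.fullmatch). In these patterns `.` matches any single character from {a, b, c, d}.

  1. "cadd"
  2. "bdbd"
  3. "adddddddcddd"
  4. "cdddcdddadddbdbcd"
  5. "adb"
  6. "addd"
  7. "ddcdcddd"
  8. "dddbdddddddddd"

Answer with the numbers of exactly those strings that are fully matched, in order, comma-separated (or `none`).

1 → no match — must end with "ddd"
2 → no match — must end with "ddd"
3 → match
4 → no match — must end with "ddd"
5 → no match — must end with "ddd"
6 → match
7 → no match
8 → no match

3, 6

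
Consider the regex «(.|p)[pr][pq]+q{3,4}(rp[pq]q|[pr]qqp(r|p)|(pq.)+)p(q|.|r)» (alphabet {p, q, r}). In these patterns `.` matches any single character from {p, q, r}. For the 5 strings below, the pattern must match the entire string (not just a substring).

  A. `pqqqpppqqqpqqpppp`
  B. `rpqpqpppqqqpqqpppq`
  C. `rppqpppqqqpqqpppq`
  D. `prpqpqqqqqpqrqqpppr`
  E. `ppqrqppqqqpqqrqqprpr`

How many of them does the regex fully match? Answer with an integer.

A → no match
B → match
C → match
D → no match
E → no match
Total matched: 2

2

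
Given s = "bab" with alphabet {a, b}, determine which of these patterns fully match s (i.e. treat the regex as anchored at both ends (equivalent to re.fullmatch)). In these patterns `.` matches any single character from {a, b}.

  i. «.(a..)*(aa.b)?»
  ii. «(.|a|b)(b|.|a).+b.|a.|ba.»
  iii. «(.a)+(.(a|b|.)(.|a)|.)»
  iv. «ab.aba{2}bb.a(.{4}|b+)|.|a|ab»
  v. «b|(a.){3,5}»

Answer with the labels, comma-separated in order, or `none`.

ii, iii

i → no match
ii → match
iii → match
iv → no match
v → no match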